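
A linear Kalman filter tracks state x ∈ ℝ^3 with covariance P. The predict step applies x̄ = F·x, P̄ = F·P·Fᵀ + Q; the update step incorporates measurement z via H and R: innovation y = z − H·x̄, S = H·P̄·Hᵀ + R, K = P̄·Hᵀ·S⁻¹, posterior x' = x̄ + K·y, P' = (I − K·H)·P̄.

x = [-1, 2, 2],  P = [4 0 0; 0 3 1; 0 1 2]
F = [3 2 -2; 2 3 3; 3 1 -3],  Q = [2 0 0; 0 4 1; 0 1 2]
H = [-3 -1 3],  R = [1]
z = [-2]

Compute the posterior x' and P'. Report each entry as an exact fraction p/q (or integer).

x̄ = F·x = [-3, 10, -7]
P̄ = F·P·Fᵀ + Q = [50 30 46; 30 83 10; 46 10 53]
y = z − H·x̄ = [20]
S = H·P̄·Hᵀ + R = [303]
K = P̄·Hᵀ·S⁻¹ = [-14/101; -143/303; 11/303]
x' = x̄ + K·y = [-583/101, 170/303, -1901/303]
P' = (I − K·H)·P̄ = [4462/101 1028/101 4800/101; 1028/101 4700/303 4603/303; 4800/101 4603/303 15938/303]

x' = [-583/101, 170/303, -1901/303]
P' = [4462/101 1028/101 4800/101; 1028/101 4700/303 4603/303; 4800/101 4603/303 15938/303]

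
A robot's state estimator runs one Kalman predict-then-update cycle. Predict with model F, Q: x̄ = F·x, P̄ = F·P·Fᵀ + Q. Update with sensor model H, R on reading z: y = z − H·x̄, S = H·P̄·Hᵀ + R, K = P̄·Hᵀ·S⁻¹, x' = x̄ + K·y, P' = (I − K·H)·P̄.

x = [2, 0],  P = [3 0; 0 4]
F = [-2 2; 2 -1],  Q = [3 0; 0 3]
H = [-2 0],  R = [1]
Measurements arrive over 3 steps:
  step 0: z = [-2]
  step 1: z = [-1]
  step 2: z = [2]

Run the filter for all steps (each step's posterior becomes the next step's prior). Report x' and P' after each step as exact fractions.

step 0: x̄ = F·x = [-4, 4]
step 0: P̄ = F·P·Fᵀ + Q = [31 -20; -20 19]
step 0: y = z − H·x̄ = [-10]
step 0: S = H·P̄·Hᵀ + R = [125]
step 0: K = P̄·Hᵀ·S⁻¹ = [-62/125; 8/25]
step 0: x' = x̄ + K·y = [24/25, 4/5]
step 0: P' = (I − K·H)·P̄ = [31/125 -4/25; -4/25 31/5]
step 1: x̄ = F·x = [-8/25, 28/25]
step 1: P̄ = F·P·Fᵀ + Q = [3759/125 -1794/125; -1794/125 1354/125]
step 1: y = z − H·x̄ = [-41/25]
step 1: S = H·P̄·Hᵀ + R = [15161/125]
step 1: K = P̄·Hᵀ·S⁻¹ = [-7518/15161; 3588/15161]
step 1: x' = x̄ + K·y = [7478/15161, 11096/15161]
step 1: P' = (I − K·H)·P̄ = [3759/15161 -1794/15161; -1794/15161 61234/15161]
step 2: x̄ = F·x = [7236/15161, 3860/15161]
step 2: P̄ = F·P·Fᵀ + Q = [319807/15161 -148268/15161; -148268/15161 128929/15161]
step 2: y = z − H·x̄ = [44794/15161]
step 2: S = H·P̄·Hᵀ + R = [1294389/15161]
step 2: K = P̄·Hᵀ·S⁻¹ = [-639614/1294389; 296536/1294389]
step 2: x' = x̄ + K·y = [-1271992/1294389, 1205684/1294389]
step 2: P' = (I − K·H)·P̄ = [319807/1294389 -148268/1294389; -148268/1294389 5207485/1294389]

step 0: x' = [24/25, 4/5], P' = [31/125 -4/25; -4/25 31/5]
step 1: x' = [7478/15161, 11096/15161], P' = [3759/15161 -1794/15161; -1794/15161 61234/15161]
step 2: x' = [-1271992/1294389, 1205684/1294389], P' = [319807/1294389 -148268/1294389; -148268/1294389 5207485/1294389]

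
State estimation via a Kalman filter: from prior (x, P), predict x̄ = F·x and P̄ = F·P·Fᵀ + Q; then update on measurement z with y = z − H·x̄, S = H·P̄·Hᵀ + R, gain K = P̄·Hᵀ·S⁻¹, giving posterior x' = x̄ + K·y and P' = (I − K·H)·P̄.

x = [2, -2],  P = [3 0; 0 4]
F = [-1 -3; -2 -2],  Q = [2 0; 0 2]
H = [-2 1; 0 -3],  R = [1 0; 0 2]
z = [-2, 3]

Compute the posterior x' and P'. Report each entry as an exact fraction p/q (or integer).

x̄ = F·x = [4, 0]
P̄ = F·P·Fᵀ + Q = [41 30; 30 30]
y = z − H·x̄ = [6, 3]
S = H·P̄·Hᵀ + R = [75 90; 90 272]
K = P̄·Hᵀ·S⁻¹ = [-1511/3075 -69/410; -1/205 -27/82]
x' = x̄ + K·y = [1121/2050, -417/410]
P' = (I − K·H)·P̄ = [928/3075 23/205; 23/205 9/41]

x' = [1121/2050, -417/410]
P' = [928/3075 23/205; 23/205 9/41]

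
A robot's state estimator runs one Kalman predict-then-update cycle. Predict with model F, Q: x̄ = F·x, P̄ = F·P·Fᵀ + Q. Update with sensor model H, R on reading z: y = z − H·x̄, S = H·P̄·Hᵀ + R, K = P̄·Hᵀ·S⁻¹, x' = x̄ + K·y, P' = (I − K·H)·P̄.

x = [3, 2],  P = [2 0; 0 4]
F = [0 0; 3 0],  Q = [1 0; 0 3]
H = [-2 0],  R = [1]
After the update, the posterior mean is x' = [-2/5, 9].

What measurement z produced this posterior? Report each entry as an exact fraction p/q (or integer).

x̄ = F·x = [0, 9]
P̄ = F·P·Fᵀ + Q = [1 0; 0 21]
S = H·P̄·Hᵀ + R = [5]
K = P̄·Hᵀ·S⁻¹ = [-2/5; 0]
x' − x̄ = [-2/5, 0] = K·y
y = (KᵀK)⁻¹·Kᵀ·(x' − x̄) = [1]
z = y + H·x̄ = [1] + [0] = [1]

z = [1]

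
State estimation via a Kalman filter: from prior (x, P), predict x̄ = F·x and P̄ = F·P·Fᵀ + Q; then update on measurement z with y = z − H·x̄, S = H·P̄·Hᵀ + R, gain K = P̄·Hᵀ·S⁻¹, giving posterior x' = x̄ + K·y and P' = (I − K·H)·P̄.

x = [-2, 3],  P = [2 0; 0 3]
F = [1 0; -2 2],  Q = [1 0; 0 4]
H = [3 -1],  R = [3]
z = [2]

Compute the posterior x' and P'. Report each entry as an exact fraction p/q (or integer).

x' = [1, 22/13]
P' = [5/6 2; 2 96/13]

x̄ = F·x = [-2, 10]
P̄ = F·P·Fᵀ + Q = [3 -4; -4 24]
y = z − H·x̄ = [18]
S = H·P̄·Hᵀ + R = [78]
K = P̄·Hᵀ·S⁻¹ = [1/6; -6/13]
x' = x̄ + K·y = [1, 22/13]
P' = (I − K·H)·P̄ = [5/6 2; 2 96/13]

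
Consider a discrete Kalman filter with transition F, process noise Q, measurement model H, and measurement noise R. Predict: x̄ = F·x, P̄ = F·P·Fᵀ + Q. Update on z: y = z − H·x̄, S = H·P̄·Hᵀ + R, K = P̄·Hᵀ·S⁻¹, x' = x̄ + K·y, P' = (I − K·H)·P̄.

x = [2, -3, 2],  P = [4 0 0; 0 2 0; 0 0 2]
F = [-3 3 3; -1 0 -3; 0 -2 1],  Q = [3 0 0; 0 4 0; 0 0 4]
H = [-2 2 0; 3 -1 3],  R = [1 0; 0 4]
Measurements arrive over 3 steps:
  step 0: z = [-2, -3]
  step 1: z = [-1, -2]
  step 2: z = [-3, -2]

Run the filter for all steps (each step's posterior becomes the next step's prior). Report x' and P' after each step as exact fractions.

step 0: x̄ = F·x = [-9, -8, 8]
step 0: P̄ = F·P·Fᵀ + Q = [75 -6 -6; -6 26 -6; -6 -6 14]
step 0: y = z − H·x̄ = [-4, -8]
step 0: S = H·P̄·Hᵀ + R = [453 -550; -550 795]
step 0: K = P̄·Hᵀ·S⁻¹ = [-2328/11527 7389/57635; 3356/11527 7114/57635; 3300/11527 2718/11527]
step 0: x' = x̄ + K·y = [-531267/57635, -585112/57635, 57272/11527]
step 0: P' = (I − K·H)·P̄ = [863088/57635 857268/57635 -113496/11527; 857268/57635 865658/57635 -111846/11527; -113496/11527 -111846/11527 79838/11527]
step 1: x̄ = F·x = [139509/11527, -327813/57635, 1456584/57635]
step 1: P̄ = F·P·Fᵀ + Q = [808401/11527 -389412/11527 905472/11527; -389412/11527 1281458/57635 -2270934/57635; 905472/11527 -2270934/57635 6329282/57635]
step 1: y = z − H·x̄ = [1993081/57635, -1381094/11527]
step 1: S = H·P̄·Hᵀ + R = [36927967/57635 -16636238/11527; -16636238/11527 40330805/11527]
step 1: K = P̄·Hᵀ·S⁻¹ = [-133078192/610234303 143972377/3051171515; 495951476/1830702909 390326536/9153514545; 180790028/610234303 180008396/610234303]
step 1: x' = x̄ + K·y = [-666419973/610234303, -871775749/610234303, 106603860/610234303]
step 1: P' = (I − K·H)·P̄ = [6612868884/3051171515 6280173404/3051171515 -865502916/610234303; 6280173404/3051171515 20080398902/9153514545 -775107902/610234303; -865502916/610234303 -775107902/610234303 847144810/610234303]
step 2: x̄ = F·x = [-296255748/610234303, 346608393/610234303, 1850155358/610234303]
step 2: P̄ = F·P·Fᵀ + Q = [12424895529/610234303 -5641732380/610234303 6967315408/610234303; -5641732380/610234303 30973983914/3051171515 -19072547822/3051171515; 6967315408/610234303 -19072547822/3051171515 176149300058/9153514545]
step 2: y = z − H·x̄ = [-3116431191/610234303, -790794149/87176329]
step 2: S = H·P̄·Hᵀ + R = [601114312951/3051171515 -28109110802/87176329; -28109110802/87176329 58328357543/87176329]
step 2: K = P̄·Hᵀ·S⁻¹ = [-5997728393080/28324725309519 1536870636809/28324725309519; 23473156528036/84974175928557 4118702471392/84974175928557; 24505812184492/84974175928557 24285528472288/84974175928557]
step 2: x' = x̄ + K·y = [2937735547727/28324725309519, -108972955099577/84974175928557, -87817461345650/84974175928557]
step 2: P' = (I − K·H)·P̄ = [20283862974488/9441575103173 57852724726924/28324725309519 -39518186498744/28324725309519; 57852724726924/28324725309519 185294752444790/84974175928557 -106301653403986/84974175928557; -39518186498744/28324725309519 -106301653403986/84974175928557 115501379657954/84974175928557]

step 0: x' = [-531267/57635, -585112/57635, 57272/11527], P' = [863088/57635 857268/57635 -113496/11527; 857268/57635 865658/57635 -111846/11527; -113496/11527 -111846/11527 79838/11527]
step 1: x' = [-666419973/610234303, -871775749/610234303, 106603860/610234303], P' = [6612868884/3051171515 6280173404/3051171515 -865502916/610234303; 6280173404/3051171515 20080398902/9153514545 -775107902/610234303; -865502916/610234303 -775107902/610234303 847144810/610234303]
step 2: x' = [2937735547727/28324725309519, -108972955099577/84974175928557, -87817461345650/84974175928557], P' = [20283862974488/9441575103173 57852724726924/28324725309519 -39518186498744/28324725309519; 57852724726924/28324725309519 185294752444790/84974175928557 -106301653403986/84974175928557; -39518186498744/28324725309519 -106301653403986/84974175928557 115501379657954/84974175928557]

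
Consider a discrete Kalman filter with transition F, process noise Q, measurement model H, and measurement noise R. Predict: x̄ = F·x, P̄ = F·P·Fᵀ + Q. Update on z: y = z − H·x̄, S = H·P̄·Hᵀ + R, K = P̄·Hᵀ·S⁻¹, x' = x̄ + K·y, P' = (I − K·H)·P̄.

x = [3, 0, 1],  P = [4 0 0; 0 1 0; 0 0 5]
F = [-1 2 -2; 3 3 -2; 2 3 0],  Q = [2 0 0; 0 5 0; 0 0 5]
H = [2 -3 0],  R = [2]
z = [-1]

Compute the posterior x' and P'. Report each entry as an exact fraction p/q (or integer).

x' = [-595/146, -343/146, 207/292]
P' = [4299/146 2863/146 343/292; 2863/146 1939/146 263/292; 343/292 263/292 6911/584]

x̄ = F·x = [-5, 7, 6]
P̄ = F·P·Fᵀ + Q = [30 14 -2; 14 70 33; -2 33 30]
y = z − H·x̄ = [30]
S = H·P̄·Hᵀ + R = [584]
K = P̄·Hᵀ·S⁻¹ = [9/292; -91/292; -103/584]
x' = x̄ + K·y = [-595/146, -343/146, 207/292]
P' = (I − K·H)·P̄ = [4299/146 2863/146 343/292; 2863/146 1939/146 263/292; 343/292 263/292 6911/584]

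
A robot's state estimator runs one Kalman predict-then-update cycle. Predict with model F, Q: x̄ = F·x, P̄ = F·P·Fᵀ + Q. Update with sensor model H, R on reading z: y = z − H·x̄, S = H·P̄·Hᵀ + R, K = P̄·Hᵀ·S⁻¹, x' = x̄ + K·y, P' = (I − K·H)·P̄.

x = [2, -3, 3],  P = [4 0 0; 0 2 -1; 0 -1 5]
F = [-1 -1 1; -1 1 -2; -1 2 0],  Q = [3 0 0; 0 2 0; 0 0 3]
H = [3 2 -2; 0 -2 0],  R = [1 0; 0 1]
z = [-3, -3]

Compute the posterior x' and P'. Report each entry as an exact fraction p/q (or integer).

x̄ = F·x = [4, -11, -8]
P̄ = F·P·Fᵀ + Q = [16 -11 -2; -11 32 12; -2 12 15]
y = z − H·x̄ = [-9, -25]
S = H·P̄·Hᵀ + R = [129 -14; -14 129]
K = P̄·Hᵀ·S⁻¹ = [4178/16445 3258/16445; 7/16445 -8158/16445; -1884/16445 -3264/16445]
x' = x̄ + K·y = [-53272/16445, 22992/16445, -33004/16445]
P' = (I − K·H)·P̄ = [66104/16445 -1629/16445 95438/16445; -1629/16445 4079/16445 1632/16445; 95438/16445 1632/16445 145731/16445]

x' = [-53272/16445, 22992/16445, -33004/16445]
P' = [66104/16445 -1629/16445 95438/16445; -1629/16445 4079/16445 1632/16445; 95438/16445 1632/16445 145731/16445]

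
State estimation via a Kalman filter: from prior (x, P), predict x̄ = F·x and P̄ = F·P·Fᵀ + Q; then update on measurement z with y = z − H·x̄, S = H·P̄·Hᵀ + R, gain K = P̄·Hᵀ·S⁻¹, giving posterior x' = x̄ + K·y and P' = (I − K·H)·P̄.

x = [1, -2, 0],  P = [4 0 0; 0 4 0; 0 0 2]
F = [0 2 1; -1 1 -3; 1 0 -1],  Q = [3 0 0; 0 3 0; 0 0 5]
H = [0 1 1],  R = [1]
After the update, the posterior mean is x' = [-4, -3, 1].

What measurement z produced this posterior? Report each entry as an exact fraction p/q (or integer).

z = [-2]

x̄ = F·x = [-4, -3, 1]
P̄ = F·P·Fᵀ + Q = [21 2 -2; 2 29 2; -2 2 11]
S = H·P̄·Hᵀ + R = [45]
K = P̄·Hᵀ·S⁻¹ = [0; 31/45; 13/45]
x' − x̄ = [0, 0, 0] = K·y
y = (KᵀK)⁻¹·Kᵀ·(x' − x̄) = [0]
z = y + H·x̄ = [0] + [-2] = [-2]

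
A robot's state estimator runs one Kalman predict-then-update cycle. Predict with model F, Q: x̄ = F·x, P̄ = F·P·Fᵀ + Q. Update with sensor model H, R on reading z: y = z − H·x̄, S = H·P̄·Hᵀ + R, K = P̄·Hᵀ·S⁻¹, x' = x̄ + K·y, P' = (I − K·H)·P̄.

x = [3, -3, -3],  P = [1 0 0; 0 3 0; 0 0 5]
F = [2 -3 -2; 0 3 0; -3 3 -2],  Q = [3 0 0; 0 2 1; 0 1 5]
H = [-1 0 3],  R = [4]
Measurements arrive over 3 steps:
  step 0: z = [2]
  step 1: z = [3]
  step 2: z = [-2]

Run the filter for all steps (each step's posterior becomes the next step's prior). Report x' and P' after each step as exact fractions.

step 0: x̄ = F·x = [21, -9, -12]
step 0: P̄ = F·P·Fᵀ + Q = [54 -27 -13; -27 29 28; -13 28 61]
step 0: y = z − H·x̄ = [59]
step 0: S = H·P̄·Hᵀ + R = [685]
step 0: K = P̄·Hᵀ·S⁻¹ = [-93/685; 111/685; 196/685]
step 0: x' = x̄ + K·y = [8898/685, 384/685, 3344/685]
step 0: P' = (I − K·H)·P̄ = [28341/685 -8172/685 9323/685; -8172/685 7544/685 -2576/685; 9323/685 -2576/685 3369/685]
step 1: x̄ = F·x = [9956/685, 1152/685, -6446/137]
step 1: P̄ = F·P·Fᵀ + Q = [189359/685 -101472/685 -65680/137; -101472/685 69266/685 31517/137; -65680/137 31517/137 125950/137]
step 1: y = z − H·x̄ = [108701/685]
step 1: S = H·P̄·Hᵀ + R = [7830249/685]
step 1: K = P̄·Hᵀ·S⁻¹ = [-1174559/7830249; 191409/2610083; 2217650/7830249]
step 1: x' = x̄ + K·y = [-72580699/7830249, 34763745/2610083, -16508252/7830249]
step 1: P' = (I − K·H)·P̄ = [150568286/7830249 -58436757/2610083 48623350/7830249; -58436757/2610083 103471231/2610083 -19223707/2610083; 48623350/7830249 -19223707/2610083 19164650/7830249]
step 2: x̄ = F·x = [-425018599/7830249, 104291235/2610083, 563632306/7830249]
step 2: P̄ = F·P·Fᵀ + Q = [4518828728/7830249 -1166519379/2610083 -6152881718/7830249; -1166519379/2610083 936461245/2610083 1575124217/2610083; -6152881718/7830249 1575124217/2610083 8695766186/7830249]
step 2: y = z − H·x̄ = [-2131576015/7830249]
step 2: S = H·P̄·Hᵀ + R = [119729335706/7830249]
step 2: K = P̄·Hᵀ·S⁻¹ = [-11488736941/59864667853; 8837838045/59864667853; 16120090138/59864667853]
step 2: x' = x̄ + K·y = [-121896654168/59864667853, -13849262190/59864667853, -79120945948/59864667853]
step 2: P' = (I − K·H)·P̄ = [834715203478/59864667853 -821007435579/59864667853 262920085238/59864667853; -821007435579/59864667853 1528439459345/59864667853 -261885361133/59864667853; 262920085238/59864667853 -261885361133/59864667853 109133481930/59864667853]

step 0: x' = [8898/685, 384/685, 3344/685], P' = [28341/685 -8172/685 9323/685; -8172/685 7544/685 -2576/685; 9323/685 -2576/685 3369/685]
step 1: x' = [-72580699/7830249, 34763745/2610083, -16508252/7830249], P' = [150568286/7830249 -58436757/2610083 48623350/7830249; -58436757/2610083 103471231/2610083 -19223707/2610083; 48623350/7830249 -19223707/2610083 19164650/7830249]
step 2: x' = [-121896654168/59864667853, -13849262190/59864667853, -79120945948/59864667853], P' = [834715203478/59864667853 -821007435579/59864667853 262920085238/59864667853; -821007435579/59864667853 1528439459345/59864667853 -261885361133/59864667853; 262920085238/59864667853 -261885361133/59864667853 109133481930/59864667853]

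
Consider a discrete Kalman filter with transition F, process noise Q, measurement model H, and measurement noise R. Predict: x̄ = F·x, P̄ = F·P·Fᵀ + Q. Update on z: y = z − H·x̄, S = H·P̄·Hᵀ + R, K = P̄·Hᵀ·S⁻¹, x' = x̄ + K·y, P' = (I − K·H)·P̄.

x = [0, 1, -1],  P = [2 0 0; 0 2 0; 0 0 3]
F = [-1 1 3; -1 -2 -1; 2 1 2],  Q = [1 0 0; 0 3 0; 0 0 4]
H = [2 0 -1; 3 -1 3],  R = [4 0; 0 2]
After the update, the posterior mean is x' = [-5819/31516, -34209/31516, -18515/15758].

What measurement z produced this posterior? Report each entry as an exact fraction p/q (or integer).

x̄ = F·x = [-2, -1, -1]
P̄ = F·P·Fᵀ + Q = [32 -11 16; -11 16 -14; 16 -14 26]
S = H·P̄·Hᵀ + R = [94 170; 170 978]
K = P̄·Hᵀ·S⁻¹ = [10297/31516 3205/31516; 3823/31516 -3597/31516; -4483/15758 3035/15758]
x' − x̄ = [57213/31516, -2693/31516, -2757/15758] = K·y
y = (KᵀK)⁻¹·Kᵀ·(x' − x̄) = [4, 5]
z = y + H·x̄ = [4, 5] + [-3, -8] = [1, -3]

z = [1, -3]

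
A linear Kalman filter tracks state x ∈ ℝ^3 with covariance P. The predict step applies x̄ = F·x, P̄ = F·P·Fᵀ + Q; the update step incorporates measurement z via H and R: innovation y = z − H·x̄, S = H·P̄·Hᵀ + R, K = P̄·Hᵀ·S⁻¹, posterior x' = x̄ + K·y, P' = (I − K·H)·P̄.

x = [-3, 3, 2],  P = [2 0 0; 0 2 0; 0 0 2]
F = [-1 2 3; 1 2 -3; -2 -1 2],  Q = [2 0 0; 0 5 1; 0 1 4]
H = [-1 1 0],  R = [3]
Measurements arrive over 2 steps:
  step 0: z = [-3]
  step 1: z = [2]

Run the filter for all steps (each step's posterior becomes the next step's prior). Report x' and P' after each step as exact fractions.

step 0: x' = [8, 9/2, 11/6], P' = [52/5 9 -37/15; 9 21/2 -7/2; -37/15 -7/2 1019/90]
step 1: x' = [241/32, 1375/144, -1244/81], P' = [1019/32 493/16 -92/3; 493/16 2359/72 -5207/162; -92/3 -5207/162 66709/1458]

step 0: x̄ = F·x = [15, -3, 7]
step 0: P̄ = F·P·Fᵀ + Q = [30 -12 12; -12 33 -19; 12 -19 22]
step 0: y = z − H·x̄ = [15]
step 0: S = H·P̄·Hᵀ + R = [90]
step 0: K = P̄·Hᵀ·S⁻¹ = [-7/15; 1/2; -31/90]
step 0: x' = x̄ + K·y = [8, 9/2, 11/6]
step 0: P' = (I − K·H)·P̄ = [52/5 9 -37/15; 9 21/2 -7/2; -37/15 -7/2 1019/90]
step 1: x̄ = F·x = [13/2, 23/2, -101/6]
step 1: P̄ = F·P·Fᵀ + Q = [931/10 -851/10 1709/30; -851/10 2521/10 -5939/30; 1709/30 -5939/30 15401/90]
step 1: y = z − H·x̄ = [-3]
step 1: S = H·P̄·Hᵀ + R = [2592/5]
step 1: K = P̄·Hᵀ·S⁻¹ = [-11/32; 281/432; -239/486]
step 1: x' = x̄ + K·y = [241/32, 1375/144, -1244/81]
step 1: P' = (I − K·H)·P̄ = [1019/32 493/16 -92/3; 493/16 2359/72 -5207/162; -92/3 -5207/162 66709/1458]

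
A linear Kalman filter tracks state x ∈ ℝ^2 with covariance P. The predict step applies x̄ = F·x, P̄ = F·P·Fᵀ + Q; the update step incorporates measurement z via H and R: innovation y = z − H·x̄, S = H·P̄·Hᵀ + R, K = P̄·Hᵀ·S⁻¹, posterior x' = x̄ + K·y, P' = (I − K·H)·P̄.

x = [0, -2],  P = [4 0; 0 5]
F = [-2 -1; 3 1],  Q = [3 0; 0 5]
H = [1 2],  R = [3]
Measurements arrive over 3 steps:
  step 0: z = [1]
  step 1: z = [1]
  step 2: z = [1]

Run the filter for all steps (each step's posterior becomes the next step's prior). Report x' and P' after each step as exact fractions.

step 0: x̄ = F·x = [2, -2]
step 0: P̄ = F·P·Fᵀ + Q = [24 -29; -29 46]
step 0: y = z − H·x̄ = [3]
step 0: S = H·P̄·Hᵀ + R = [95]
step 0: K = P̄·Hᵀ·S⁻¹ = [-34/95; 63/95]
step 0: x' = x̄ + K·y = [88/95, -1/95]
step 0: P' = (I − K·H)·P̄ = [1124/95 -613/95; -613/95 401/95]
step 1: x̄ = F·x = [-35/19, 263/95]
step 1: P̄ = F·P·Fᵀ + Q = [546/19 -816/19; -816/19 7314/95]
step 1: y = z − H·x̄ = [-256/95]
step 1: S = H·P̄·Hᵀ + R = [15951/95]
step 1: K = P̄·Hᵀ·S⁻¹ = [-1810/5317; 3516/5317]
step 1: x' = x̄ + K·y = [-4917/5317, 5245/5317]
step 1: P' = (I − K·H)·P̄ = [49338/5317 -27384/5317; -27384/5317 18966/5317]
step 2: x̄ = F·x = [353/409, -9506/5317]
step 2: P̄ = F·P·Fᵀ + Q = [9441/409 -13698/409; -13698/409 325289/5317]
step 2: y = z − H·x̄ = [19740/5317]
step 2: S = H·P̄·Hᵀ + R = [727544/5317]
step 2: K = P̄·Hᵀ·S⁻¹ = [-233415/727544; 59063/90943]
step 2: x' = x̄ + K·y = [-59663/181886, 56686/90943]
step 2: P' = (I − K·H)·P̄ = [6547131/727544 -452961/90943; -452961/90943 315075/90943]

step 0: x' = [88/95, -1/95], P' = [1124/95 -613/95; -613/95 401/95]
step 1: x' = [-4917/5317, 5245/5317], P' = [49338/5317 -27384/5317; -27384/5317 18966/5317]
step 2: x' = [-59663/181886, 56686/90943], P' = [6547131/727544 -452961/90943; -452961/90943 315075/90943]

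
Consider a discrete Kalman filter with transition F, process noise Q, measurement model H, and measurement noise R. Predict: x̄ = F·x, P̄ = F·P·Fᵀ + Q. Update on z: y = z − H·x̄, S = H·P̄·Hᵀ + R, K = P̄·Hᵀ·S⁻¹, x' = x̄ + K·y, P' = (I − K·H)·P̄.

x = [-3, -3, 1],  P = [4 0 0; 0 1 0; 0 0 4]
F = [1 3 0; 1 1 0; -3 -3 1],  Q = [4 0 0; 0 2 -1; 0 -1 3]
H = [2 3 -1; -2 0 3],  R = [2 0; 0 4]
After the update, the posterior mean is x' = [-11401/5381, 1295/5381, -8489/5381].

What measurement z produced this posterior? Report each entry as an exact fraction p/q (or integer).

z = [-2, -1]

x̄ = F·x = [-12, -6, 19]
P̄ = F·P·Fᵀ + Q = [17 7 -21; 7 7 -16; -21 -16 52]
S = H·P̄·Hᵀ + R = [449 -578; -578 792]
K = P̄·Hᵀ·S⁻¹ = [2063/10762 375/21524; 1139/5381 410/5381; 495/5381 3413/10762]
x' − x̄ = [53171/5381, 33581/5381, -110728/5381] = K·y
y = (KᵀK)⁻¹·Kᵀ·(x' − x̄) = [59, -82]
z = y + H·x̄ = [59, -82] + [-61, 81] = [-2, -1]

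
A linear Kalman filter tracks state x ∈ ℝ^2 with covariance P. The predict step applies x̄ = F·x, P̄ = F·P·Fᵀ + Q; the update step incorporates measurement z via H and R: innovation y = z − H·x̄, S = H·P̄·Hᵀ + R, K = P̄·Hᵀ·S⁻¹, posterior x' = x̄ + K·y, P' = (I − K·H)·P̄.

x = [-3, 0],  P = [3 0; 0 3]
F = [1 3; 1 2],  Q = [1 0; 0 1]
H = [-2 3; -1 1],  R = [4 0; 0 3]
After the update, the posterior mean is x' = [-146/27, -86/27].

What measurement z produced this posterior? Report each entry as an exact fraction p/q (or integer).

x̄ = F·x = [-3, -3]
P̄ = F·P·Fᵀ + Q = [31 21; 21 16]
S = H·P̄·Hᵀ + R = [20 5; 5 8]
K = P̄·Hᵀ·S⁻¹ = [58/135 -41/27; 73/135 -26/27]
x' − x̄ = [-65/27, -5/27] = K·y
y = (KᵀK)⁻¹·Kᵀ·(x' − x̄) = [5, 3]
z = y + H·x̄ = [5, 3] + [-3, 0] = [2, 3]

z = [2, 3]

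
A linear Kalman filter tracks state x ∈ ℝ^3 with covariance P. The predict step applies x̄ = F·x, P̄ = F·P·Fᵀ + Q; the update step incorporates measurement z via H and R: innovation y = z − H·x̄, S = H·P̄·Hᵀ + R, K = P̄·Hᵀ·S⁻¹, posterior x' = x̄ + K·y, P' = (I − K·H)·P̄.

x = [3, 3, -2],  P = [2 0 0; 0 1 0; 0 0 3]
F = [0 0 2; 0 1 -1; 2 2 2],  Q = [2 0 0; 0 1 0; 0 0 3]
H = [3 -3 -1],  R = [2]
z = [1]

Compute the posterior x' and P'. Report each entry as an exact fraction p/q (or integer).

x̄ = F·x = [-4, 5, 8]
P̄ = F·P·Fᵀ + Q = [14 -6 12; -6 5 -4; 12 -4 27]
y = z − H·x̄ = [36]
S = H·P̄·Hᵀ + R = [212]
K = P̄·Hᵀ·S⁻¹ = [12/53; -29/212; 21/212]
x' = x̄ + K·y = [220/53, 4/53, 613/53]
P' = (I − K·H)·P̄ = [166/53 30/53 384/53; 30/53 219/212 -239/212; 384/53 -239/212 5283/212]

x' = [220/53, 4/53, 613/53]
P' = [166/53 30/53 384/53; 30/53 219/212 -239/212; 384/53 -239/212 5283/212]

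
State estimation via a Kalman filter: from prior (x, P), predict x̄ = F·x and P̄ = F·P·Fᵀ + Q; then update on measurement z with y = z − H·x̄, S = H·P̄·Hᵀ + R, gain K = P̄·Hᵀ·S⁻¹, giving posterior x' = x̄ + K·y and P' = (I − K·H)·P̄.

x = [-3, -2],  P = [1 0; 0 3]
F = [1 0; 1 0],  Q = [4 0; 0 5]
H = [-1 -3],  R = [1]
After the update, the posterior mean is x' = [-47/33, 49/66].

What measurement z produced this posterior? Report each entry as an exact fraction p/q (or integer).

x̄ = F·x = [-3, -3]
P̄ = F·P·Fᵀ + Q = [5 1; 1 6]
S = H·P̄·Hᵀ + R = [66]
K = P̄·Hᵀ·S⁻¹ = [-4/33; -19/66]
x' − x̄ = [52/33, 247/66] = K·y
y = (KᵀK)⁻¹·Kᵀ·(x' − x̄) = [-13]
z = y + H·x̄ = [-13] + [12] = [-1]

z = [-1]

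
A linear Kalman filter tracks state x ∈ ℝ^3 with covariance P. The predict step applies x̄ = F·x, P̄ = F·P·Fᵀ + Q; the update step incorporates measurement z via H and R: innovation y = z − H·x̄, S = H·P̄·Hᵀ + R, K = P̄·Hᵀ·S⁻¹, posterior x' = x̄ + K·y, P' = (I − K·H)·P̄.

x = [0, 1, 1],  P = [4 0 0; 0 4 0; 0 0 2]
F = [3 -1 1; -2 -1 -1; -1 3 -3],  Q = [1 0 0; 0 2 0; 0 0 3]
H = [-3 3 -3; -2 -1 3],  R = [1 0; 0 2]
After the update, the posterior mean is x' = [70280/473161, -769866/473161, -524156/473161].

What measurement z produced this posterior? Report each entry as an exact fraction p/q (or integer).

z = [-2, -2]

x̄ = F·x = [0, -2, 0]
P̄ = F·P·Fᵀ + Q = [43 -22 -30; -22 24 2; -30 2 61]
S = H·P̄·Hᵀ + R = [973 -183; -183 1007]
K = P̄·Hᵀ·S⁻¹ = [-133917/946322 -169057/946322; 68841/473161 24727/473161; -21753/473161 109286/473161]
x' − x̄ = [70280/473161, 176456/473161, -524156/473161] = K·y
y = (KᵀK)⁻¹·Kᵀ·(x' − x̄) = [4, -4]
z = y + H·x̄ = [4, -4] + [-6, 2] = [-2, -2]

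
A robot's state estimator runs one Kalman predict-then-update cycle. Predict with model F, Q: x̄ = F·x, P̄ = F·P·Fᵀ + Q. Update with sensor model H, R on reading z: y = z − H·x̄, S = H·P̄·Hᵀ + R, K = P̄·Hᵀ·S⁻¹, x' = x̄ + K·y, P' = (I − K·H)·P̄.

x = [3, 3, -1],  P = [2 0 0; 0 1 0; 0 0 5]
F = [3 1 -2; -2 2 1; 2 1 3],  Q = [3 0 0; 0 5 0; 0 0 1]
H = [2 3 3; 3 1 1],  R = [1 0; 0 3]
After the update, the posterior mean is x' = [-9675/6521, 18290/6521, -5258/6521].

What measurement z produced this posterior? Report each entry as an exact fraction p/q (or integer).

x̄ = F·x = [14, -1, 6]
P̄ = F·P·Fᵀ + Q = [42 -20 -17; -20 22 9; -17 9 55]
S = H·P̄·Hᵀ + R = [580 130; 130 254]
K = P̄·Hᵀ·S⁻¹ = [-4607/32605 5513/13042; 4308/32605 -2371/13042; 19221/65210 -650/6521]
x' − x̄ = [-100969/6521, 24811/6521, -44384/6521] = K·y
y = (KᵀK)⁻¹·Kᵀ·(x' − x̄) = [-40, -50]
z = y + H·x̄ = [-40, -50] + [43, 47] = [3, -3]

z = [3, -3]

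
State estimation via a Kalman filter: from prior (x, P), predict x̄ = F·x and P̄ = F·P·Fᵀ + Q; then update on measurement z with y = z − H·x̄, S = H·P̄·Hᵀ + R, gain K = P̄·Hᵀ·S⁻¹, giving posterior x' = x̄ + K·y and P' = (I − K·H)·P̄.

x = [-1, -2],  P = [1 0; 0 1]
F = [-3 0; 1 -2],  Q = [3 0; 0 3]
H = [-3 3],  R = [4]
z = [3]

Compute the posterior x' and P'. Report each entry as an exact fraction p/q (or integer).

x' = [579/238, 813/238]
P' = [831/238 771/238; 771/238 815/238]

x̄ = F·x = [3, 3]
P̄ = F·P·Fᵀ + Q = [12 -3; -3 8]
y = z − H·x̄ = [3]
S = H·P̄·Hᵀ + R = [238]
K = P̄·Hᵀ·S⁻¹ = [-45/238; 33/238]
x' = x̄ + K·y = [579/238, 813/238]
P' = (I − K·H)·P̄ = [831/238 771/238; 771/238 815/238]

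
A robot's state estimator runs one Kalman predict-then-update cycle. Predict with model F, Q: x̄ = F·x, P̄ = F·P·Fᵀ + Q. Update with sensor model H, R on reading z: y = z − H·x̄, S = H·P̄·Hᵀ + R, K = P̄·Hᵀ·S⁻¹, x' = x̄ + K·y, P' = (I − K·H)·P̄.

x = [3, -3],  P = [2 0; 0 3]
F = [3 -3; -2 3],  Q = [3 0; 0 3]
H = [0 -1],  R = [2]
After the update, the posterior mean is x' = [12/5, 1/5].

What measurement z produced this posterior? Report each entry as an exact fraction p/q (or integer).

z = [-1]

x̄ = F·x = [18, -15]
P̄ = F·P·Fᵀ + Q = [48 -39; -39 38]
S = H·P̄·Hᵀ + R = [40]
K = P̄·Hᵀ·S⁻¹ = [39/40; -19/20]
x' − x̄ = [-78/5, 76/5] = K·y
y = (KᵀK)⁻¹·Kᵀ·(x' − x̄) = [-16]
z = y + H·x̄ = [-16] + [15] = [-1]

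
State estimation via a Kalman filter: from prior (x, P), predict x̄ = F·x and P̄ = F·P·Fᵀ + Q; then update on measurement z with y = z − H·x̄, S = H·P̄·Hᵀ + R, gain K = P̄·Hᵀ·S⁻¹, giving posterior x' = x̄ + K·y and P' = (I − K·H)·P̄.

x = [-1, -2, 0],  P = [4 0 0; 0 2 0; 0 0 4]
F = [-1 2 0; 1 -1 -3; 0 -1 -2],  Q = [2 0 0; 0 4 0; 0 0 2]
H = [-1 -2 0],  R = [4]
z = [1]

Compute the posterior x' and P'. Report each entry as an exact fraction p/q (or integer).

x' = [-3, 1, 2]
P' = [1188/85 -596/85 -292/85; -596/85 382/85 194/85; -292/85 194/85 548/85]

x̄ = F·x = [-3, 1, 2]
P̄ = F·P·Fᵀ + Q = [14 -8 -4; -8 46 26; -4 26 20]
y = z − H·x̄ = [0]
S = H·P̄·Hᵀ + R = [170]
K = P̄·Hᵀ·S⁻¹ = [1/85; -42/85; -24/85]
x' = x̄ + K·y = [-3, 1, 2]
P' = (I − K·H)·P̄ = [1188/85 -596/85 -292/85; -596/85 382/85 194/85; -292/85 194/85 548/85]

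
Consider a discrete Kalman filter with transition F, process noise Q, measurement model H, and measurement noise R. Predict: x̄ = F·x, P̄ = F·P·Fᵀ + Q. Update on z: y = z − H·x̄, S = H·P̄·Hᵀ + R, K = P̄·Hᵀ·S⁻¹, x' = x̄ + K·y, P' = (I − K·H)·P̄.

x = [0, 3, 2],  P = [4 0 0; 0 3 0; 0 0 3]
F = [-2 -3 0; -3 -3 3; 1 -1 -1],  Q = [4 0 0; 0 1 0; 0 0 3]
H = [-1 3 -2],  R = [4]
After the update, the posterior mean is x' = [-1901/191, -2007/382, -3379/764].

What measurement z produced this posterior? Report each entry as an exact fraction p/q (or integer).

z = [3]

x̄ = F·x = [-9, -3, -5]
P̄ = F·P·Fᵀ + Q = [47 51 1; 51 91 -12; 1 -12 13]
S = H·P̄·Hᵀ + R = [764]
K = P̄·Hᵀ·S⁻¹ = [26/191; 123/382; -63/764]
x' − x̄ = [-182/191, -861/382, 441/764] = K·y
y = (KᵀK)⁻¹·Kᵀ·(x' − x̄) = [-7]
z = y + H·x̄ = [-7] + [10] = [3]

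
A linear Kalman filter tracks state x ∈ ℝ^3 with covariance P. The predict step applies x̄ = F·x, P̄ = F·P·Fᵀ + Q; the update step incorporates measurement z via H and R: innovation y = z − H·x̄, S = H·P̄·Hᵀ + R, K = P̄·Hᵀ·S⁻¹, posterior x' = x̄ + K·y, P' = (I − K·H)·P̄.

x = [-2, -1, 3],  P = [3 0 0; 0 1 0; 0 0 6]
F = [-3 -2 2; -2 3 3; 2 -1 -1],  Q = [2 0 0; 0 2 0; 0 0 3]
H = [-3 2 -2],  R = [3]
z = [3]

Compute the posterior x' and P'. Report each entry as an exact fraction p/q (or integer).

x̄ = F·x = [14, 10, -6]
P̄ = F·P·Fᵀ + Q = [57 48 -28; 48 77 -33; -28 -33 22]
y = z − H·x̄ = [13]
S = H·P̄·Hᵀ + R = [264]
K = P̄·Hᵀ·S⁻¹ = [-19/264; 19/66; -13/132]
x' = x̄ + K·y = [3449/264, 907/66, -961/132]
P' = (I − K·H)·P̄ = [14687/264 3529/66 -3943/132; 3529/66 1819/33 -842/33; -3943/132 -842/33 1283/66]

x' = [3449/264, 907/66, -961/132]
P' = [14687/264 3529/66 -3943/132; 3529/66 1819/33 -842/33; -3943/132 -842/33 1283/66]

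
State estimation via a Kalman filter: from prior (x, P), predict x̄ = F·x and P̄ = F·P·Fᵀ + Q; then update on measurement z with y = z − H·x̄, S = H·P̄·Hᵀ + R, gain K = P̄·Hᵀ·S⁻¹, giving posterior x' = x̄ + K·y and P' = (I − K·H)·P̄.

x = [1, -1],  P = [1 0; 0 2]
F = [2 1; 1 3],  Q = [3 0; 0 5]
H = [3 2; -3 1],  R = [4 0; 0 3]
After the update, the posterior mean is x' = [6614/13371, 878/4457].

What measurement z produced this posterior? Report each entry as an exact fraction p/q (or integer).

z = [2, -1]

x̄ = F·x = [1, -2]
P̄ = F·P·Fᵀ + Q = [9 8; 8 24]
S = H·P̄·Hᵀ + R = [277 -57; -57 60]
K = P̄·Hᵀ·S⁻¹ = [499/4457 -2812/13371; 1440/4457 1368/4457]
x' − x̄ = [-6757/13371, 9792/4457] = K·y
y = (KᵀK)⁻¹·Kᵀ·(x' − x̄) = [3, 4]
z = y + H·x̄ = [3, 4] + [-1, -5] = [2, -1]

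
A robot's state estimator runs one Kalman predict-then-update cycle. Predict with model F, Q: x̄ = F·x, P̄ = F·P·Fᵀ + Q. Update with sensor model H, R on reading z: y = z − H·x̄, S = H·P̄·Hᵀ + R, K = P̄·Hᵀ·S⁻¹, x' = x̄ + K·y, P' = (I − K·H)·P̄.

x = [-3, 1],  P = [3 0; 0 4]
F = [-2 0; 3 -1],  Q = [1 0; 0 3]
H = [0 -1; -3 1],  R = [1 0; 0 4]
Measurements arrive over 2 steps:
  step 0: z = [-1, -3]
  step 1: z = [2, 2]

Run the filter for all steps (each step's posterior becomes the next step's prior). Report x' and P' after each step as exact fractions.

step 0: x̄ = F·x = [6, -10]
step 0: P̄ = F·P·Fᵀ + Q = [13 -18; -18 34]
step 0: y = z − H·x̄ = [-11, 25]
step 0: S = H·P̄·Hᵀ + R = [35 -88; -88 263]
step 0: K = P̄·Hᵀ·S⁻¹ = [-94/487 -137/487; -1198/1461 88/1461]
step 0: x' = x̄ + K·y = [531/487, 256/487]
step 0: P' = (I − K·H)·P̄ = [214/487 94/487; 94/487 1198/1461]
step 1: x̄ = F·x = [-1062/487, 1337/487]
step 1: P̄ = F·P·Fᵀ + Q = [1343/487 -1096/487; -1096/487 9667/1461]
step 1: y = z − H·x̄ = [2311/487, -3549/487]
step 1: S = H·P̄·Hᵀ + R = [11128/1461 -19531/1461; -19531/1461 71500/1461]
step 1: K = P̄·Hᵀ·S⁻¹ = [-44625/283499 -73152/283499; -211999/283499 19531/283499]
step 1: x' = x̄ + K·y = [-296895/283499, -370035/283499]
step 1: P' = (I − K·H)·P̄ = [112411/283499 44625/283499; 44625/283499 211999/283499]

step 0: x' = [531/487, 256/487], P' = [214/487 94/487; 94/487 1198/1461]
step 1: x' = [-296895/283499, -370035/283499], P' = [112411/283499 44625/283499; 44625/283499 211999/283499]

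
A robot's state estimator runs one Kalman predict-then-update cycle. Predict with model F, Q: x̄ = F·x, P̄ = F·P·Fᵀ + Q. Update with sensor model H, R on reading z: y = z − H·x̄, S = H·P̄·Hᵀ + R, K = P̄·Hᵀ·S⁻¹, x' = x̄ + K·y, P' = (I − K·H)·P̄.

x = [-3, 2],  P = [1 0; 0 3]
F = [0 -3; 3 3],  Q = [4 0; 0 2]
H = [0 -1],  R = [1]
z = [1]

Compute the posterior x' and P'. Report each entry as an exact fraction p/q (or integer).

x' = [-96/13, -41/39]
P' = [160/13 -9/13; -9/13 38/39]

x̄ = F·x = [-6, -3]
P̄ = F·P·Fᵀ + Q = [31 -27; -27 38]
y = z − H·x̄ = [-2]
S = H·P̄·Hᵀ + R = [39]
K = P̄·Hᵀ·S⁻¹ = [9/13; -38/39]
x' = x̄ + K·y = [-96/13, -41/39]
P' = (I − K·H)·P̄ = [160/13 -9/13; -9/13 38/39]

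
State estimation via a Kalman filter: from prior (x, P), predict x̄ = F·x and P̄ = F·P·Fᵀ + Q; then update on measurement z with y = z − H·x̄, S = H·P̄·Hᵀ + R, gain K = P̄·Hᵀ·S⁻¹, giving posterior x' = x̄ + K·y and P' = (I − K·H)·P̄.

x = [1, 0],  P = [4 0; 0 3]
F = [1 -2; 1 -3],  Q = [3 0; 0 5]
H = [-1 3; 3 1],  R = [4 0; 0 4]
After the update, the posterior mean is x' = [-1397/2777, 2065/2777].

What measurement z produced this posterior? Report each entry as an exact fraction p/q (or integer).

x̄ = F·x = [1, 1]
P̄ = F·P·Fᵀ + Q = [19 22; 22 36]
S = H·P̄·Hᵀ + R = [215 227; 227 343]
K = P̄·Hᵀ·S⁻¹ = [-453/5554 1579/5554; 793/2777 301/2777]
x' − x̄ = [-4174/2777, -712/2777] = K·y
y = (KᵀK)⁻¹·Kᵀ·(x' − x̄) = [1, -5]
z = y + H·x̄ = [1, -5] + [2, 4] = [3, -1]

z = [3, -1]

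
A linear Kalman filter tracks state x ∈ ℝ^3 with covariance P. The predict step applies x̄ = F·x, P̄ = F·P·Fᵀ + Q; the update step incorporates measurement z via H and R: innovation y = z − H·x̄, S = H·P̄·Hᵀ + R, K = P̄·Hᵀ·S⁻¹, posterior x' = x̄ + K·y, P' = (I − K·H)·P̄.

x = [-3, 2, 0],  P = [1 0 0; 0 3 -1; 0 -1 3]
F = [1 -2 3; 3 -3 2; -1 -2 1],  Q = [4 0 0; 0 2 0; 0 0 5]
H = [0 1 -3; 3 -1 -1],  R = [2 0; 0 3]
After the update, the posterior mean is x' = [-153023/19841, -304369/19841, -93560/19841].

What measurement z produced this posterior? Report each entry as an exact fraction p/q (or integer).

x̄ = F·x = [-7, -15, -1]
P̄ = F·P·Fᵀ + Q = [56 52 28; 52 62 28; 28 28 25]
S = H·P̄·Hᵀ + R = [121 -27; -27 170]
K = P̄·Hᵀ·S⁻¹ = [-3064/19841 9784/19841; -1958/19841 7392/19841; -7153/19841 2482/19841]
x' − x̄ = [-14136/19841, -6754/19841, -73719/19841] = K·y
y = (KᵀK)⁻¹·Kᵀ·(x' − x̄) = [11, 2]
z = y + H·x̄ = [11, 2] + [-12, -5] = [-1, -3]

z = [-1, -3]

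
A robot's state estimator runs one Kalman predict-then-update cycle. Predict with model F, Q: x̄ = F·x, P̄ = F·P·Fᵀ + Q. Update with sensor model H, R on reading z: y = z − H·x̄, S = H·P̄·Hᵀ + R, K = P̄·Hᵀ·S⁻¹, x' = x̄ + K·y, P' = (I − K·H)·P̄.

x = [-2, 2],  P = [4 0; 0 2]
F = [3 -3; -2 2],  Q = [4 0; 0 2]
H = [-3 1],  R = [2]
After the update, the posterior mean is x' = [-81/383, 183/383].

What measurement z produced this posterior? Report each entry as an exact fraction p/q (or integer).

x̄ = F·x = [-12, 8]
P̄ = F·P·Fᵀ + Q = [58 -36; -36 26]
S = H·P̄·Hᵀ + R = [766]
K = P̄·Hᵀ·S⁻¹ = [-105/383; 67/383]
x' − x̄ = [4515/383, -2881/383] = K·y
y = (KᵀK)⁻¹·Kᵀ·(x' − x̄) = [-43]
z = y + H·x̄ = [-43] + [44] = [1]

z = [1]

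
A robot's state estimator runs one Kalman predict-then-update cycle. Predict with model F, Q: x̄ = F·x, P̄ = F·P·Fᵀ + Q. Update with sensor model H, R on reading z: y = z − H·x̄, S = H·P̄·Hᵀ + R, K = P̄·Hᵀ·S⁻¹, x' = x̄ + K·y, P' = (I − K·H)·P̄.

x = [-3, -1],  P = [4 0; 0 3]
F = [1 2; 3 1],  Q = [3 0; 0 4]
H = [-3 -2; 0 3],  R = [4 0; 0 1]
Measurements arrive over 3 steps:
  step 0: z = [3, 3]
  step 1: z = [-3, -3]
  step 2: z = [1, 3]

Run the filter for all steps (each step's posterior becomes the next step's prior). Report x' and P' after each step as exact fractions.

step 0: x' = [-33503/21022, 40331/42044], P' = [4949/10511 -1443/21022; -1443/21022 4609/42044]
step 1: x' = [2017639/1284503, -6534548/6422515], P' = [9377864/21836551 -1349618/21836551; -1349618/21836551 11747091/109182755]
step 2: x' = [-135950357029/135660017087, 140360673632/135660017087], P' = [58253202158/135660017087 -8385799223/135660017087; -8385799223/135660017087 29178924545/271320034174]

step 0: x̄ = F·x = [-5, -10]
step 0: P̄ = F·P·Fᵀ + Q = [19 18; 18 43]
step 0: y = z − H·x̄ = [-32, 33]
step 0: S = H·P̄·Hᵀ + R = [563 -420; -420 388]
step 0: K = P̄·Hᵀ·S⁻¹ = [-3351/10511 -4329/21022; -35/10511 13827/42044]
step 0: x' = x̄ + K·y = [-33503/21022, 40331/42044]
step 0: P' = (I − K·H)·P̄ = [4949/10511 -1443/21022; -1443/21022 4609/42044]
step 1: x̄ = F·x = [3414/10511, -160687/42044]
step 1: P̄ = F·P·Fᵀ + Q = [38205/10511 12101/10511; 12101/10511 333633/42044]
step 1: y = z − H·x̄ = [-203269/21022, 355929/42044]
step 1: S = H·P̄·Hᵀ + R = [864734/10511 -1218717/21022; -1218717/21022 3044741/42044]
step 1: K = P̄·Hᵀ·S⁻¹ = [-6358589/21836551 -4048854/21836551; -812478/109182755 35241273/109182755]
step 1: x' = x̄ + K·y = [2017639/1284503, -6534548/6422515]
step 1: P' = (I − K·H)·P̄ = [9377864/21836551 -1349618/21836551; -1349618/21836551 11747091/109182755]
step 2: x̄ = F·x = [-270991/583865, 23730037/6422515]
step 2: P̄ = F·P·Fᵀ + Q = [35857599/9925705 10629592/9925705; 10629592/9925705 829993451/109182755]
step 2: y = z − H·x̄ = [44939886/6422515, -51922566/6422515]
step 2: S = H·P̄·Hᵀ + R = [8709713269/109182755 -6032290314/109182755; -6032290314/109182755 7579123814/109182755]
step 2: K = P̄·Hᵀ·S⁻¹ = [-39497002007/135660017087 -25157397669/135660017087; -1005381719/135660017087 87536773635/271320034174]
step 2: x' = x̄ + K·y = [-135950357029/135660017087, 140360673632/135660017087]
step 2: P' = (I − K·H)·P̄ = [58253202158/135660017087 -8385799223/135660017087; -8385799223/135660017087 29178924545/271320034174]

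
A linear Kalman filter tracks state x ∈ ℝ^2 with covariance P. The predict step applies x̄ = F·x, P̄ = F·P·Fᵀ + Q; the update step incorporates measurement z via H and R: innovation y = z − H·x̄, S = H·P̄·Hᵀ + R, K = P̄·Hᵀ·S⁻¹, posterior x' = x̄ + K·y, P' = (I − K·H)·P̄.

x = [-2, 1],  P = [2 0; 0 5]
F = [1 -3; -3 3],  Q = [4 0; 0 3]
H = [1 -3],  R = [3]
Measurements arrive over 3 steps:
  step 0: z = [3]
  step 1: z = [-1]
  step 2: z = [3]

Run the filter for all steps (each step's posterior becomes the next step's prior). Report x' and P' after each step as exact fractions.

step 0: x' = [395/159, -43/318], P' = [391/53 119/53; 119/53 107/106]
step 1: x' = [29093/20046, 574/771], P' = [39777/6682 993/514; 993/514 246/257]
step 2: x' = [-469093/506938, -667611/506938], P' = [3062343/506938 992637/506938; 992637/506938 977613/1013876]

step 0: x̄ = F·x = [-5, 9]
step 0: P̄ = F·P·Fᵀ + Q = [51 -51; -51 66]
step 0: y = z − H·x̄ = [35]
step 0: S = H·P̄·Hᵀ + R = [954]
step 0: K = P̄·Hᵀ·S⁻¹ = [34/159; -83/318]
step 0: x' = x̄ + K·y = [395/159, -43/318]
step 0: P' = (I − K·H)·P̄ = [391/53 119/53; 119/53 107/106]
step 1: x̄ = F·x = [919/318, -833/106]
step 1: P̄ = F·P·Fᵀ + Q = [741/106 -453/106; -453/106 4035/106]
step 1: y = z − H·x̄ = [-4367/159]
step 1: S = H·P̄·Hᵀ + R = [20046/53]
step 1: K = P̄·Hᵀ·S⁻¹ = [175/3341; -161/514]
step 1: x' = x̄ + K·y = [29093/20046, 574/771]
step 1: P' = (I − K·H)·P̄ = [39777/6682 993/514; 993/514 246/257]
step 2: x̄ = F·x = [-15679/20046, -14169/6682]
step 2: P̄ = F·P·Fᵀ + Q = [46615/6682 -21987/6682; -21987/6682 203241/6682]
step 2: y = z − H·x̄ = [-25852/10023]
step 2: S = H·P̄·Hᵀ + R = [1013876/3341]
step 2: K = P̄·Hᵀ·S⁻¹ = [14072/253469; -315855/1013876]
step 2: x' = x̄ + K·y = [-469093/506938, -667611/506938]
step 2: P' = (I − K·H)·P̄ = [3062343/506938 992637/506938; 992637/506938 977613/1013876]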